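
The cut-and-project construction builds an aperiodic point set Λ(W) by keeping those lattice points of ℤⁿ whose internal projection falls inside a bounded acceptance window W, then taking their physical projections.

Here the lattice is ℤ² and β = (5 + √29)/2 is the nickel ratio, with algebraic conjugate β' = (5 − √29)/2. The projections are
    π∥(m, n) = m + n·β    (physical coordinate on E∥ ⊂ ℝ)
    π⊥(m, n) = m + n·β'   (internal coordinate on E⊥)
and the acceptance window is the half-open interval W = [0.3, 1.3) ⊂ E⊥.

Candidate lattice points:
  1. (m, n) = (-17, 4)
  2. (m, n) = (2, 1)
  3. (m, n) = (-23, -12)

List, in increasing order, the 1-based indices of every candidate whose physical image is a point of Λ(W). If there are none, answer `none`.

none

Numerically β ≈ 5.1926 and β' = −1/β ≈ -0.1926.
candidate 1: (m,n)=(-17,4) → π∥ = -17+4·β ≈ 3.7703, π⊥ = -17+4·β' ≈ -17.7703 ∉ [0.3, 1.3) ⇒ out
candidate 2: (m,n)=(2,1) → π∥ = 2+1·β ≈ 7.1926, π⊥ = 2+1·β' ≈ 1.8074 ∉ [0.3, 1.3) ⇒ out
candidate 3: (m,n)=(-23,-12) → π∥ = -23-12·β ≈ -85.3110, π⊥ = -23-12·β' ≈ -20.6890 ∉ [0.3, 1.3) ⇒ out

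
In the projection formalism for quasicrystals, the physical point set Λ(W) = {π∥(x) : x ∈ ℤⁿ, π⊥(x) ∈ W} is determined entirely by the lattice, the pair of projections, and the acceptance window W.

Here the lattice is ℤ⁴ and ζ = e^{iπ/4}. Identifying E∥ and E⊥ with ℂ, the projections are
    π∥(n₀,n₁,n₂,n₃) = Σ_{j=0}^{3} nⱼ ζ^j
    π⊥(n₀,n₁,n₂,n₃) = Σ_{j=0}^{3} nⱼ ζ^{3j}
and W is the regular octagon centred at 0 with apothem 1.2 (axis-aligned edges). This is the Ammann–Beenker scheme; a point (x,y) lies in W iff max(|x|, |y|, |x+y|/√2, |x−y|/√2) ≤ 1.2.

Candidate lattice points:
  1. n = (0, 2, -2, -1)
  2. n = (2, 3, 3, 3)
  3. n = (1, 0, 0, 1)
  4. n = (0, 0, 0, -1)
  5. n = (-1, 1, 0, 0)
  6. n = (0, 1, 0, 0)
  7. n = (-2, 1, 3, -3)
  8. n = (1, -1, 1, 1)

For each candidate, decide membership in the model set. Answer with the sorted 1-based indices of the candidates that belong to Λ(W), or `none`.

Internal map: ζ^{3j} for j=0..3 gives (1,0), (−√2/2,√2/2), (0,−1), (√2/2,√2/2).
candidate 1: n = (0, 2, -2, -1) → π⊥ ≈ (-2.1213, +2.7071); max(|x|,|y|,|x±y|/√2) = 3.4142 > 1.2 ⇒ ∉ W
candidate 2: n = (2, 3, 3, 3) → π⊥ ≈ (+2.0000, +1.2426); max(|x|,|y|,|x±y|/√2) = 2.2929 > 1.2 ⇒ ∉ W
candidate 3: n = (1, 0, 0, 1) → π⊥ ≈ (+1.7071, +0.7071); max(|x|,|y|,|x±y|/√2) = 1.7071 > 1.2 ⇒ ∉ W
candidate 4: n = (0, 0, 0, -1) → π⊥ ≈ (-0.7071, -0.7071); max(|x|,|y|,|x±y|/√2) = 1.0000 ≤ 1.2 ⇒ ∈ W
candidate 5: n = (-1, 1, 0, 0) → π⊥ ≈ (-1.7071, +0.7071); max(|x|,|y|,|x±y|/√2) = 1.7071 > 1.2 ⇒ ∉ W
candidate 6: n = (0, 1, 0, 0) → π⊥ ≈ (-0.7071, +0.7071); max(|x|,|y|,|x±y|/√2) = 1.0000 ≤ 1.2 ⇒ ∈ W
candidate 7: n = (-2, 1, 3, -3) → π⊥ ≈ (-4.8284, -4.4142); max(|x|,|y|,|x±y|/√2) = 6.5355 > 1.2 ⇒ ∉ W
candidate 8: n = (1, -1, 1, 1) → π⊥ ≈ (+2.4142, -1.0000); max(|x|,|y|,|x±y|/√2) = 2.4142 > 1.2 ⇒ ∉ W

4, 6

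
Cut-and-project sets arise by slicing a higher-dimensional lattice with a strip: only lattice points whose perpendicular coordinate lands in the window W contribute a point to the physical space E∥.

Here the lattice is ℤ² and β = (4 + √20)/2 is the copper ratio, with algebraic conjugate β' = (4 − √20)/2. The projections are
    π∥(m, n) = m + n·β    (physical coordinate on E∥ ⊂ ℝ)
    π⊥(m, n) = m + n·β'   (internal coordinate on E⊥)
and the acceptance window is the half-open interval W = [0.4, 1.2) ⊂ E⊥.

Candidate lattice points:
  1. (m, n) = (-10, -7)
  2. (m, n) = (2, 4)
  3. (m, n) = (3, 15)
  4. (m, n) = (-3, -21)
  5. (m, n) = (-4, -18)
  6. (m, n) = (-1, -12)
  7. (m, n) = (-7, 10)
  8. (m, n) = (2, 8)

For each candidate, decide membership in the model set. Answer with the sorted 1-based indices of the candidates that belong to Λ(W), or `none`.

Compute β' = (4−√20)/2 = -0.2361, so π⊥(m,n) = m -0.2361·n.
[1] lift (-10,-7): star map gives -8.3475; window check 0.4 ≤ -8.3475 < 1.2 is false → out
[2] lift (2,4): star map gives 1.0557; window check 0.4 ≤ 1.0557 < 1.2 is true → IN Λ
[3] lift (3,15): star map gives -0.5410; window check 0.4 ≤ -0.5410 < 1.2 is false → out
[4] lift (-3,-21): star map gives 1.9574; window check 0.4 ≤ 1.9574 < 1.2 is false → out
[5] lift (-4,-18): star map gives 0.2492; window check 0.4 ≤ 0.2492 < 1.2 is false → out
[6] lift (-1,-12): star map gives 1.8328; window check 0.4 ≤ 1.8328 < 1.2 is false → out
[7] lift (-7,10): star map gives -9.3607; window check 0.4 ≤ -9.3607 < 1.2 is false → out
[8] lift (2,8): star map gives 0.1115; window check 0.4 ≤ 0.1115 < 1.2 is false → out

2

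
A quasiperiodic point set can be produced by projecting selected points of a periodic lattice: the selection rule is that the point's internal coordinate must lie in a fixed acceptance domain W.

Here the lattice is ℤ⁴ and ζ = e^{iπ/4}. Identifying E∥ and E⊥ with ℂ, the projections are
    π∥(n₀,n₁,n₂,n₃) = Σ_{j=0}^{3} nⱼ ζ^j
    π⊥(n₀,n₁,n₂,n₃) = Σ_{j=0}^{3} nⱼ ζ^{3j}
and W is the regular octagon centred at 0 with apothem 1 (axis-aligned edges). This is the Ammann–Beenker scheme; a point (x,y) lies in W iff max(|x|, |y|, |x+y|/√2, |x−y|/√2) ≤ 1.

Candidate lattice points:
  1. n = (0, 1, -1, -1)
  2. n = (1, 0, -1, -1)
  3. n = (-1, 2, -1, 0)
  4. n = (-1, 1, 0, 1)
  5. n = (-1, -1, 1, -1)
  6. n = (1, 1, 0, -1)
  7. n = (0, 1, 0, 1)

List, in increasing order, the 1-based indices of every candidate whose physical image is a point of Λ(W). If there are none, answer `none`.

π⊥(n) = n₀ + n₁ζ³ + n₂ζ⁶ + n₃ζ⁹ where ζ = e^{iπ/4}.
candidate 1: n = (0, 1, -1, -1) → π⊥ ≈ (-1.41421, +1.00000); max(|x|,|y|,|x±y|/√2) = 1.70711 > 1 ⇒ ∉ W
candidate 2: n = (1, 0, -1, -1) → π⊥ ≈ (+0.29289, +0.29289); max(|x|,|y|,|x±y|/√2) = 0.41421 ≤ 1 ⇒ ∈ W
candidate 3: n = (-1, 2, -1, 0) → π⊥ ≈ (-2.41421, +2.41421); max(|x|,|y|,|x±y|/√2) = 3.41421 > 1 ⇒ ∉ W
candidate 4: n = (-1, 1, 0, 1) → π⊥ ≈ (-1.00000, +1.41421); max(|x|,|y|,|x±y|/√2) = 1.70711 > 1 ⇒ ∉ W
candidate 5: n = (-1, -1, 1, -1) → π⊥ ≈ (-1.00000, -2.41421); max(|x|,|y|,|x±y|/√2) = 2.41421 > 1 ⇒ ∉ W
candidate 6: n = (1, 1, 0, -1) → π⊥ ≈ (-0.41421, +0.00000); max(|x|,|y|,|x±y|/√2) = 0.41421 ≤ 1 ⇒ ∈ W
candidate 7: n = (0, 1, 0, 1) → π⊥ ≈ (+0.00000, +1.41421); max(|x|,|y|,|x±y|/√2) = 1.41421 > 1 ⇒ ∉ W

2, 6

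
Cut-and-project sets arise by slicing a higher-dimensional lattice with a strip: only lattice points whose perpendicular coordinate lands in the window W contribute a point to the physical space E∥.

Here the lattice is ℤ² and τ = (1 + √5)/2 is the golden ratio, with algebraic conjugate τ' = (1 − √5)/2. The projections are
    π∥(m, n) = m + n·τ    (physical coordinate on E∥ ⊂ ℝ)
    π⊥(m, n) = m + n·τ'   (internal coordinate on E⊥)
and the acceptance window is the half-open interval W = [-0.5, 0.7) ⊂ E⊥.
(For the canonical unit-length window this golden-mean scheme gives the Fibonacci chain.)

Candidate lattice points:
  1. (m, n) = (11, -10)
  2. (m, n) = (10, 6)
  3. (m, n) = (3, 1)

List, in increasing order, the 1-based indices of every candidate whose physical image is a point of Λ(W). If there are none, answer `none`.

none

τ' = (1−√5)/2 ≈ -0.618034.
#1 (11,-10): internal coord 11 + (-10)·τ' = +17.180340; +17.180340 ∉ [-0.5, 0.7) → out
#2 (10,6): internal coord 10 + (6)·τ' = +6.291796; +6.291796 ∉ [-0.5, 0.7) → out
#3 (3,1): internal coord 3 + (1)·τ' = +2.381966; +2.381966 ∉ [-0.5, 0.7) → out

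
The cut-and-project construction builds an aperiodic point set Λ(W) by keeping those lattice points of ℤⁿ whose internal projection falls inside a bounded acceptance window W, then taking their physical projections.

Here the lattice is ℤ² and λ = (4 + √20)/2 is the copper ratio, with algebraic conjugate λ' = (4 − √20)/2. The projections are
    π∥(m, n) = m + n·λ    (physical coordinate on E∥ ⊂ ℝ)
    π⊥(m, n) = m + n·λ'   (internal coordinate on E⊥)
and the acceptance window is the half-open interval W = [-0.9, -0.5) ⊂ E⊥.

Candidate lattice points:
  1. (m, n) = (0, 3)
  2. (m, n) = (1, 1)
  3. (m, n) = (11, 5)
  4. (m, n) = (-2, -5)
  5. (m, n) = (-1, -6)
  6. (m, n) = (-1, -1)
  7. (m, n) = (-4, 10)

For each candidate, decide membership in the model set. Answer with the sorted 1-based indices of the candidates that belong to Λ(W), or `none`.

Compute λ' = (4−√20)/2 = -0.23607, so π⊥(m,n) = m -0.23607·n.
candidate 1: (m,n)=(0,3) → π∥ = 0+3·λ ≈ 12.70820, π⊥ = 0+3·λ' ≈ -0.70820 ∈ [-0.9, -0.5) ⇒ IN Λ
candidate 2: (m,n)=(1,1) → π∥ = 1+1·λ ≈ 5.23607, π⊥ = 1+1·λ' ≈ 0.76393 ∉ [-0.9, -0.5) ⇒ out
candidate 3: (m,n)=(11,5) → π∥ = 11+5·λ ≈ 32.18034, π⊥ = 11+5·λ' ≈ 9.81966 ∉ [-0.9, -0.5) ⇒ out
candidate 4: (m,n)=(-2,-5) → π∥ = -2-5·λ ≈ -23.18034, π⊥ = -2-5·λ' ≈ -0.81966 ∈ [-0.9, -0.5) ⇒ IN Λ
candidate 5: (m,n)=(-1,-6) → π∥ = -1-6·λ ≈ -26.41641, π⊥ = -1-6·λ' ≈ 0.41641 ∉ [-0.9, -0.5) ⇒ out
candidate 6: (m,n)=(-1,-1) → π∥ = -1-1·λ ≈ -5.23607, π⊥ = -1-1·λ' ≈ -0.76393 ∈ [-0.9, -0.5) ⇒ IN Λ
candidate 7: (m,n)=(-4,10) → π∥ = -4+10·λ ≈ 38.36068, π⊥ = -4+10·λ' ≈ -6.36068 ∉ [-0.9, -0.5) ⇒ out

1, 4, 6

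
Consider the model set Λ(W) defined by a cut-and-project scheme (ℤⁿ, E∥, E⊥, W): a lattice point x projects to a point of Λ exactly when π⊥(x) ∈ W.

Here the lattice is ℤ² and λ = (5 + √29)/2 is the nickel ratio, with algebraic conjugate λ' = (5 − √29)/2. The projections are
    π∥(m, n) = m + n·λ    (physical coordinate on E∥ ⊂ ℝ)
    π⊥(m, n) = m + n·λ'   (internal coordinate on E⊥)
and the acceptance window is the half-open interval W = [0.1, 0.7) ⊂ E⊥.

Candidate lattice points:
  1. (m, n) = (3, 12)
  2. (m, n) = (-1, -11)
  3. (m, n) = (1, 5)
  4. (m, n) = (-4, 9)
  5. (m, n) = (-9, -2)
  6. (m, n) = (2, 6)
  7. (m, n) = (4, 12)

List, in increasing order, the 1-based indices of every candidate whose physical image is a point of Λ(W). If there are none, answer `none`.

Numerically λ ≈ 5.192582 and λ' = −1/λ ≈ -0.192582.
[1] lift (3,12): star map gives 0.689011; window check 0.1 ≤ 0.689011 < 0.7 is true → IN Λ
[2] lift (-1,-11): star map gives 1.118406; window check 0.1 ≤ 1.118406 < 0.7 is false → out
[3] lift (1,5): star map gives 0.037088; window check 0.1 ≤ 0.037088 < 0.7 is false → out
[4] lift (-4,9): star map gives -5.733242; window check 0.1 ≤ -5.733242 < 0.7 is false → out
[5] lift (-9,-2): star map gives -8.614835; window check 0.1 ≤ -8.614835 < 0.7 is false → out
[6] lift (2,6): star map gives 0.844506; window check 0.1 ≤ 0.844506 < 0.7 is false → out
[7] lift (4,12): star map gives 1.689011; window check 0.1 ≤ 1.689011 < 0.7 is false → out

1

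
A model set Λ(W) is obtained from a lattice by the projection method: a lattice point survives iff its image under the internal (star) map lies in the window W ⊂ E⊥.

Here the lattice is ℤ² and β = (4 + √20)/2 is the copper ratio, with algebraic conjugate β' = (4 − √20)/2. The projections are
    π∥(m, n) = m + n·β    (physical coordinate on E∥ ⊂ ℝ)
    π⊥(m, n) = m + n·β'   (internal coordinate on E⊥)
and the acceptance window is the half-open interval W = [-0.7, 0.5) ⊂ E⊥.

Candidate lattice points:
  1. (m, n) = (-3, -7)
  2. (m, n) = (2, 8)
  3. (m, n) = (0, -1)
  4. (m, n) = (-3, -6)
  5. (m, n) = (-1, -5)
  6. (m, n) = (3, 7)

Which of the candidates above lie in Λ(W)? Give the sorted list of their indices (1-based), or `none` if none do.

Numerically β ≈ 4.2361 and β' = −1/β ≈ -0.2361.
[1] lift (-3,-7): star map gives -1.3475; window check -0.7 ≤ -1.3475 < 0.5 is false → out
[2] lift (2,8): star map gives 0.1115; window check -0.7 ≤ 0.1115 < 0.5 is true → IN Λ
[3] lift (0,-1): star map gives 0.2361; window check -0.7 ≤ 0.2361 < 0.5 is true → IN Λ
[4] lift (-3,-6): star map gives -1.5836; window check -0.7 ≤ -1.5836 < 0.5 is false → out
[5] lift (-1,-5): star map gives 0.1803; window check -0.7 ≤ 0.1803 < 0.5 is true → IN Λ
[6] lift (3,7): star map gives 1.3475; window check -0.7 ≤ 1.3475 < 0.5 is false → out

2, 3, 5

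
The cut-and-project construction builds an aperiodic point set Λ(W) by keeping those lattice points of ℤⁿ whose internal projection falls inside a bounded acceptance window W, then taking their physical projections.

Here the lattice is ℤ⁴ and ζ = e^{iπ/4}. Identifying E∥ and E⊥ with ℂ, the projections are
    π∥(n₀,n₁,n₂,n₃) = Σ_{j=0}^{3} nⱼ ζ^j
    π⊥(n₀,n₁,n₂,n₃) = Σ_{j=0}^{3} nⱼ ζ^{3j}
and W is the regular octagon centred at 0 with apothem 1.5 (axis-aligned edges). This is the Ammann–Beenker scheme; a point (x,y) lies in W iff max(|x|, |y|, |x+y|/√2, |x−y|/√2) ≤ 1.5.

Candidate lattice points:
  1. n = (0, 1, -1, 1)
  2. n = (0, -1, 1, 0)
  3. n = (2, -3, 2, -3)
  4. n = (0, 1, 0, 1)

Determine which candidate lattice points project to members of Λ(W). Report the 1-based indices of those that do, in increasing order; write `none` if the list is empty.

With ζ = e^{iπ/4} the internal vectors are ζ^0,ζ^3,ζ^6,ζ^9.
candidate 1: n = (0, 1, -1, 1) → π⊥ ≈ (+0.0000, +2.4142); max(|x|,|y|,|x±y|/√2) = 2.4142 > 1.5 ⇒ ∉ W
candidate 2: n = (0, -1, 1, 0) → π⊥ ≈ (+0.7071, -1.7071); max(|x|,|y|,|x±y|/√2) = 1.7071 > 1.5 ⇒ ∉ W
candidate 3: n = (2, -3, 2, -3) → π⊥ ≈ (+2.0000, -6.2426); max(|x|,|y|,|x±y|/√2) = 6.2426 > 1.5 ⇒ ∉ W
candidate 4: n = (0, 1, 0, 1) → π⊥ ≈ (+0.0000, +1.4142); max(|x|,|y|,|x±y|/√2) = 1.4142 ≤ 1.5 ⇒ ∈ W

4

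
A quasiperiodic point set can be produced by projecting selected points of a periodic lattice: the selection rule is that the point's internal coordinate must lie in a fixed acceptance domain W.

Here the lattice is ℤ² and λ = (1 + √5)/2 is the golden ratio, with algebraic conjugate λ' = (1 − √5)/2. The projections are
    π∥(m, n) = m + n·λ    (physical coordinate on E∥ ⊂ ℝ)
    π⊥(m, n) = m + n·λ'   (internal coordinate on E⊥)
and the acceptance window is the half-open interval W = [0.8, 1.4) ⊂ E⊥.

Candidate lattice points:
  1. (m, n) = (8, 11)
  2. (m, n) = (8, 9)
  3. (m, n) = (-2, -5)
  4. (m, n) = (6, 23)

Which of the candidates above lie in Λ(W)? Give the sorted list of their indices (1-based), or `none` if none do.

λ' = (1−√5)/2 ≈ -0.61803.
candidate 1: (m,n)=(8,11) → π∥ = 8+11·λ ≈ 25.79837, π⊥ = 8+11·λ' ≈ 1.20163 ∈ [0.8, 1.4) ⇒ IN Λ
candidate 2: (m,n)=(8,9) → π∥ = 8+9·λ ≈ 22.56231, π⊥ = 8+9·λ' ≈ 2.43769 ∉ [0.8, 1.4) ⇒ out
candidate 3: (m,n)=(-2,-5) → π∥ = -2-5·λ ≈ -10.09017, π⊥ = -2-5·λ' ≈ 1.09017 ∈ [0.8, 1.4) ⇒ IN Λ
candidate 4: (m,n)=(6,23) → π∥ = 6+23·λ ≈ 43.21478, π⊥ = 6+23·λ' ≈ -8.21478 ∉ [0.8, 1.4) ⇒ out

1, 3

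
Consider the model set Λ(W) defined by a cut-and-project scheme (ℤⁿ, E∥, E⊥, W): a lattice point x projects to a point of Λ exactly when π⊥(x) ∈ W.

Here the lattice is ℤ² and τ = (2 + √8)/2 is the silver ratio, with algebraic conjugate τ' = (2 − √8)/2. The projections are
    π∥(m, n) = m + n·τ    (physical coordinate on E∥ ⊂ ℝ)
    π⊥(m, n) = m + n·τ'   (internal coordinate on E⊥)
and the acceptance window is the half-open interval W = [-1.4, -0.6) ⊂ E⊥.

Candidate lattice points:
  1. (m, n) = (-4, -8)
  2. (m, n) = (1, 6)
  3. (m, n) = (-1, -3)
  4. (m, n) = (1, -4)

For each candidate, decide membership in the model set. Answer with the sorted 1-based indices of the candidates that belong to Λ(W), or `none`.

Numerically τ ≈ 2.4142 and τ' = −1/τ ≈ -0.4142.
[1] lift (-4,-8): star map gives -0.6863; window check -1.4 ≤ -0.6863 < -0.6 is true → IN Λ
[2] lift (1,6): star map gives -1.4853; window check -1.4 ≤ -1.4853 < -0.6 is false → out
[3] lift (-1,-3): star map gives 0.2426; window check -1.4 ≤ 0.2426 < -0.6 is false → out
[4] lift (1,-4): star map gives 2.6569; window check -1.4 ≤ 2.6569 < -0.6 is false → out

1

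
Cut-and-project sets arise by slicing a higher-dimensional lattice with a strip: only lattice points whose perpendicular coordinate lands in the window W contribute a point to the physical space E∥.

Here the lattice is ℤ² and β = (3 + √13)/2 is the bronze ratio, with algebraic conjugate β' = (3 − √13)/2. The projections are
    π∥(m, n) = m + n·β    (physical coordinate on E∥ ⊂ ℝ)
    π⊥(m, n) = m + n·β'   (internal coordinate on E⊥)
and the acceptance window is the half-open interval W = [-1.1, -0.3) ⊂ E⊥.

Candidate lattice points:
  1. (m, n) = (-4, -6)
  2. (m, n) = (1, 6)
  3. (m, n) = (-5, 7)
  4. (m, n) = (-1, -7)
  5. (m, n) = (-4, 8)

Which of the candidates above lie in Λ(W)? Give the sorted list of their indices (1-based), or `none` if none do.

Numerically β ≈ 3.302776 and β' = −1/β ≈ -0.302776.
[1] lift (-4,-6): star map gives -2.183346; window check -1.1 ≤ -2.183346 < -0.3 is false → out
[2] lift (1,6): star map gives -0.816654; window check -1.1 ≤ -0.816654 < -0.3 is true → IN Λ
[3] lift (-5,7): star map gives -7.119429; window check -1.1 ≤ -7.119429 < -0.3 is false → out
[4] lift (-1,-7): star map gives 1.119429; window check -1.1 ≤ 1.119429 < -0.3 is false → out
[5] lift (-4,8): star map gives -6.422205; window check -1.1 ≤ -6.422205 < -0.3 is false → out

2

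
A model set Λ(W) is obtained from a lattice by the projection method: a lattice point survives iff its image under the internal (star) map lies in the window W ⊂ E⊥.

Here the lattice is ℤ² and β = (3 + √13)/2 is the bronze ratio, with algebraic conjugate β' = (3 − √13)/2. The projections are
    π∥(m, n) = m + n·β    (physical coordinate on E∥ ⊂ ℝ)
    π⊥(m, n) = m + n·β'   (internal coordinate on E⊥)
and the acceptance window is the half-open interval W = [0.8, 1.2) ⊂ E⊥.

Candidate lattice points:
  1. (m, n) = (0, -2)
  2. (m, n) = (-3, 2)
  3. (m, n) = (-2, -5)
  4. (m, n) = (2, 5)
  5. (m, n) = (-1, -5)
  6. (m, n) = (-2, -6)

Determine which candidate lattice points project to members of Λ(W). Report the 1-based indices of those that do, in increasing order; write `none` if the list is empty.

Numerically β ≈ 3.30278 and β' = −1/β ≈ -0.30278.
[1] lift (0,-2): star map gives 0.60555; window check 0.8 ≤ 0.60555 < 1.2 is false → out
[2] lift (-3,2): star map gives -3.60555; window check 0.8 ≤ -3.60555 < 1.2 is false → out
[3] lift (-2,-5): star map gives -0.48612; window check 0.8 ≤ -0.48612 < 1.2 is false → out
[4] lift (2,5): star map gives 0.48612; window check 0.8 ≤ 0.48612 < 1.2 is false → out
[5] lift (-1,-5): star map gives 0.51388; window check 0.8 ≤ 0.51388 < 1.2 is false → out
[6] lift (-2,-6): star map gives -0.18335; window check 0.8 ≤ -0.18335 < 1.2 is false → out

none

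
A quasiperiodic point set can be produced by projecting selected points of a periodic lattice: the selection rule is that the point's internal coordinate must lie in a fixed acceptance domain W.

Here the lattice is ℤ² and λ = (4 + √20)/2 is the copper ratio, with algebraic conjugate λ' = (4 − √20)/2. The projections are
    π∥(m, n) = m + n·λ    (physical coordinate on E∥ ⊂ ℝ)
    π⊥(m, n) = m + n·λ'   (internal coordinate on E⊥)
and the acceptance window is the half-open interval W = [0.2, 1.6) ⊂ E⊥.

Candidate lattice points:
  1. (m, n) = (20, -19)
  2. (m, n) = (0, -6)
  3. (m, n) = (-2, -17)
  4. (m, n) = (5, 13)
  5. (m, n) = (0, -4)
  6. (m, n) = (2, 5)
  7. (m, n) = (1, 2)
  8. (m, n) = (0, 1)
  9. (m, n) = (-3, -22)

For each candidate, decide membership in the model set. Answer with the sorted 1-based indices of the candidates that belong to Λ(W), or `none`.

2, 5, 6, 7

Compute λ' = (4−√20)/2 = -0.236068, so π⊥(m,n) = m -0.236068·n.
[1] lift (20,-19): star map gives 24.485292; window check 0.2 ≤ 24.485292 < 1.6 is false → out
[2] lift (0,-6): star map gives 1.416408; window check 0.2 ≤ 1.416408 < 1.6 is true → IN Λ
[3] lift (-2,-17): star map gives 2.013156; window check 0.2 ≤ 2.013156 < 1.6 is false → out
[4] lift (5,13): star map gives 1.931116; window check 0.2 ≤ 1.931116 < 1.6 is false → out
[5] lift (0,-4): star map gives 0.944272; window check 0.2 ≤ 0.944272 < 1.6 is true → IN Λ
[6] lift (2,5): star map gives 0.819660; window check 0.2 ≤ 0.819660 < 1.6 is true → IN Λ
[7] lift (1,2): star map gives 0.527864; window check 0.2 ≤ 0.527864 < 1.6 is true → IN Λ
[8] lift (0,1): star map gives -0.236068; window check 0.2 ≤ -0.236068 < 1.6 is false → out
[9] lift (-3,-22): star map gives 2.193496; window check 0.2 ≤ 2.193496 < 1.6 is false → out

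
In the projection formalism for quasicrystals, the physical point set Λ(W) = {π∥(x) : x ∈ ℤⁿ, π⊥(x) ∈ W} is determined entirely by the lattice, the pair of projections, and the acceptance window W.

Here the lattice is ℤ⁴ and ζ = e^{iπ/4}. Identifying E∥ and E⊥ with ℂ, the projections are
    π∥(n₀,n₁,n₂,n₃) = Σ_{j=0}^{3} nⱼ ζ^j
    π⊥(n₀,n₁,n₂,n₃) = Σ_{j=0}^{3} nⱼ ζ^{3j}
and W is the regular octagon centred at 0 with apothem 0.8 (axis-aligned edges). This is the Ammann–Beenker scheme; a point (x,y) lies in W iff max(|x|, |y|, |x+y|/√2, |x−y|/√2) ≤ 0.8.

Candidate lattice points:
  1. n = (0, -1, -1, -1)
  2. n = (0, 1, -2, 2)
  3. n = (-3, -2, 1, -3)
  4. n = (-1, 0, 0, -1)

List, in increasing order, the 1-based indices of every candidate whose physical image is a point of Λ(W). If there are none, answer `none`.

Internal map: ζ^{3j} for j=0..3 gives (1,0), (−√2/2,√2/2), (0,−1), (√2/2,√2/2).
candidate 1: n = (0, -1, -1, -1) → π⊥ ≈ (+0.000000, -0.414214); max(|x|,|y|,|x±y|/√2) = 0.414214 ≤ 0.8 ⇒ ∈ W
candidate 2: n = (0, 1, -2, 2) → π⊥ ≈ (+0.707107, +4.121320); max(|x|,|y|,|x±y|/√2) = 4.121320 > 0.8 ⇒ ∉ W
candidate 3: n = (-3, -2, 1, -3) → π⊥ ≈ (-3.707107, -4.535534); max(|x|,|y|,|x±y|/√2) = 5.828427 > 0.8 ⇒ ∉ W
candidate 4: n = (-1, 0, 0, -1) → π⊥ ≈ (-1.707107, -0.707107); max(|x|,|y|,|x±y|/√2) = 1.707107 > 0.8 ⇒ ∉ W

1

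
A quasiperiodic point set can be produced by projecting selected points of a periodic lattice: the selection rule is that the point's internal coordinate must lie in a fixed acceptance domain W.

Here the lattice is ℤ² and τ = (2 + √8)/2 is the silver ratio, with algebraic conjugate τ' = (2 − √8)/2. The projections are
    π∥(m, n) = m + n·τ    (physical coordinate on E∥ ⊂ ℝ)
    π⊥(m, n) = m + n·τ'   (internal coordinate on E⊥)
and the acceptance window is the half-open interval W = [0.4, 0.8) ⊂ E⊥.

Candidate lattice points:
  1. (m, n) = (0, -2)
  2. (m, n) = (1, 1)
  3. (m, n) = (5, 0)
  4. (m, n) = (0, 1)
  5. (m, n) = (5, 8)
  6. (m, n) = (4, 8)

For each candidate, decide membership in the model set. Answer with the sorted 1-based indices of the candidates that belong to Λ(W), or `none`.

2, 6

τ' = (2−√8)/2 ≈ -0.414214.
candidate 1: (m,n)=(0,-2) → π∥ = 0-2·τ ≈ -4.828427, π⊥ = 0-2·τ' ≈ 0.828427 ∉ [0.4, 0.8) ⇒ out
candidate 2: (m,n)=(1,1) → π∥ = 1+1·τ ≈ 3.414214, π⊥ = 1+1·τ' ≈ 0.585786 ∈ [0.4, 0.8) ⇒ IN Λ
candidate 3: (m,n)=(5,0) → π∥ = 5+0·τ ≈ 5.000000, π⊥ = 5+0·τ' ≈ 5.000000 ∉ [0.4, 0.8) ⇒ out
candidate 4: (m,n)=(0,1) → π∥ = 0+1·τ ≈ 2.414214, π⊥ = 0+1·τ' ≈ -0.414214 ∉ [0.4, 0.8) ⇒ out
candidate 5: (m,n)=(5,8) → π∥ = 5+8·τ ≈ 24.313708, π⊥ = 5+8·τ' ≈ 1.686292 ∉ [0.4, 0.8) ⇒ out
candidate 6: (m,n)=(4,8) → π∥ = 4+8·τ ≈ 23.313708, π⊥ = 4+8·τ' ≈ 0.686292 ∈ [0.4, 0.8) ⇒ IN Λ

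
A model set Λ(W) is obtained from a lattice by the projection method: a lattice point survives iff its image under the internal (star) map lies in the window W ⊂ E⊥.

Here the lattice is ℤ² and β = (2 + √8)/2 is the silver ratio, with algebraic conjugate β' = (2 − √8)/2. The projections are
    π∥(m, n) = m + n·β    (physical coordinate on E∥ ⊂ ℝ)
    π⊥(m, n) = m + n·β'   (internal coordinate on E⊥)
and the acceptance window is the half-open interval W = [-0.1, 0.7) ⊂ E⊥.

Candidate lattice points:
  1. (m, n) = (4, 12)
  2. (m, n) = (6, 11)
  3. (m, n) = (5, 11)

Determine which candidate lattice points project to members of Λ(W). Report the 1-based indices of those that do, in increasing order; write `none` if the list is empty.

3

Compute β' = (2−√8)/2 = -0.4142, so π⊥(m,n) = m -0.4142·n.
candidate 1: (m,n)=(4,12) → π∥ = 4+12·β ≈ 32.9706, π⊥ = 4+12·β' ≈ -0.9706 ∉ [-0.1, 0.7) ⇒ out
candidate 2: (m,n)=(6,11) → π∥ = 6+11·β ≈ 32.5563, π⊥ = 6+11·β' ≈ 1.4437 ∉ [-0.1, 0.7) ⇒ out
candidate 3: (m,n)=(5,11) → π∥ = 5+11·β ≈ 31.5563, π⊥ = 5+11·β' ≈ 0.4437 ∈ [-0.1, 0.7) ⇒ IN Λ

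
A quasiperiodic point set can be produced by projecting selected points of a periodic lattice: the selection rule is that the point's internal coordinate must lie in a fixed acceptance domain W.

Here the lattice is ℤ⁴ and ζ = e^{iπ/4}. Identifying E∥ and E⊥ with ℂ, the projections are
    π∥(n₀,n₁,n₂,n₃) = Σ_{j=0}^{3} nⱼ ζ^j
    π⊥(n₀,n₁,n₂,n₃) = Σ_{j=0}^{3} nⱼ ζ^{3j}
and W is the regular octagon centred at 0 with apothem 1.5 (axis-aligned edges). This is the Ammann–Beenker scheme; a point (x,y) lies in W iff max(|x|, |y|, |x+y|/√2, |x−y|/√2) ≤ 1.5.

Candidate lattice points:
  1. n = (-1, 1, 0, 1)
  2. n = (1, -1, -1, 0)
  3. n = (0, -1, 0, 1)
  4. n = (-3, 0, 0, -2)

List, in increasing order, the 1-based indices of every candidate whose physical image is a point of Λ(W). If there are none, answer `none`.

3

With ζ = e^{iπ/4} the internal vectors are ζ^0,ζ^3,ζ^6,ζ^9.
#1 (-1, 1, 0, 1): internal (-1.0000, 1.4142); octagon support 1.7071 vs apothem 1.5 → ∉ W
#2 (1, -1, -1, 0): internal (1.7071, 0.2929); octagon support 1.7071 vs apothem 1.5 → ∉ W
#3 (0, -1, 0, 1): internal (1.4142, 0.0000); octagon support 1.4142 vs apothem 1.5 → ∈ W
#4 (-3, 0, 0, -2): internal (-4.4142, -1.4142); octagon support 4.4142 vs apothem 1.5 → ∉ W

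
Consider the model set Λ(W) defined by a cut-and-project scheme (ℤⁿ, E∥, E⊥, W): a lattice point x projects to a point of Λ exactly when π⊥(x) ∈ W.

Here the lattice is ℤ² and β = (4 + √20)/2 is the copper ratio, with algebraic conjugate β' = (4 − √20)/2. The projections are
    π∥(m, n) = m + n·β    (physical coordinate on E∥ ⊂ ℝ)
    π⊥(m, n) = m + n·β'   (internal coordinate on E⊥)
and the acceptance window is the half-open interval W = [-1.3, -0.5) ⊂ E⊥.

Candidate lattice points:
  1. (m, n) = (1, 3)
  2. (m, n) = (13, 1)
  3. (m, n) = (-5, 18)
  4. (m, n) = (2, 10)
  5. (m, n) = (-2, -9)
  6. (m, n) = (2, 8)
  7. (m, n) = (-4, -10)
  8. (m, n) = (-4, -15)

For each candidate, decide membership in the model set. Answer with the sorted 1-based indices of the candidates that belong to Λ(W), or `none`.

Numerically β ≈ 4.2361 and β' = −1/β ≈ -0.2361.
#1 (1,3): internal coord 1 + (3)·β' = +0.2918; +0.2918 ∉ [-1.3, -0.5) → out
#2 (13,1): internal coord 13 + (1)·β' = +12.7639; +12.7639 ∉ [-1.3, -0.5) → out
#3 (-5,18): internal coord -5 + (18)·β' = -9.2492; -9.2492 ∉ [-1.3, -0.5) → out
#4 (2,10): internal coord 2 + (10)·β' = -0.3607; -0.3607 ∉ [-1.3, -0.5) → out
#5 (-2,-9): internal coord -2 + (-9)·β' = +0.1246; +0.1246 ∉ [-1.3, -0.5) → out
#6 (2,8): internal coord 2 + (8)·β' = +0.1115; +0.1115 ∉ [-1.3, -0.5) → out
#7 (-4,-10): internal coord -4 + (-10)·β' = -1.6393; -1.6393 ∉ [-1.3, -0.5) → out
#8 (-4,-15): internal coord -4 + (-15)·β' = -0.4590; -0.4590 ∉ [-1.3, -0.5) → out

none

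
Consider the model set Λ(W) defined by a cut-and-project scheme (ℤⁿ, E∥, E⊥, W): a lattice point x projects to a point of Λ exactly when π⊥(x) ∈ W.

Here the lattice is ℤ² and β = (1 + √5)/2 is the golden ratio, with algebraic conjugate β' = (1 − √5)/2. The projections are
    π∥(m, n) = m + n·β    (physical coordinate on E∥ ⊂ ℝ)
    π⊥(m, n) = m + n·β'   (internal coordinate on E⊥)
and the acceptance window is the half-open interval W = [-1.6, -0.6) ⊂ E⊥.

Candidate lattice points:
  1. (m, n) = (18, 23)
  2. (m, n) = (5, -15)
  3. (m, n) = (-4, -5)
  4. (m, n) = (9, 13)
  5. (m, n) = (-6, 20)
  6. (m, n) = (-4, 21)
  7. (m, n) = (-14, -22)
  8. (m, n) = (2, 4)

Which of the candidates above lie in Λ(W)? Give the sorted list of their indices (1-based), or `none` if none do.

Numerically β ≈ 1.61803 and β' = −1/β ≈ -0.61803.
candidate 1: (m,n)=(18,23) → π∥ = 18+23·β ≈ 55.21478, π⊥ = 18+23·β' ≈ 3.78522 ∉ [-1.6, -0.6) ⇒ out
candidate 2: (m,n)=(5,-15) → π∥ = 5-15·β ≈ -19.27051, π⊥ = 5-15·β' ≈ 14.27051 ∉ [-1.6, -0.6) ⇒ out
candidate 3: (m,n)=(-4,-5) → π∥ = -4-5·β ≈ -12.09017, π⊥ = -4-5·β' ≈ -0.90983 ∈ [-1.6, -0.6) ⇒ IN Λ
candidate 4: (m,n)=(9,13) → π∥ = 9+13·β ≈ 30.03444, π⊥ = 9+13·β' ≈ 0.96556 ∉ [-1.6, -0.6) ⇒ out
candidate 5: (m,n)=(-6,20) → π∥ = -6+20·β ≈ 26.36068, π⊥ = -6+20·β' ≈ -18.36068 ∉ [-1.6, -0.6) ⇒ out
candidate 6: (m,n)=(-4,21) → π∥ = -4+21·β ≈ 29.97871, π⊥ = -4+21·β' ≈ -16.97871 ∉ [-1.6, -0.6) ⇒ out
candidate 7: (m,n)=(-14,-22) → π∥ = -14-22·β ≈ -49.59675, π⊥ = -14-22·β' ≈ -0.40325 ∉ [-1.6, -0.6) ⇒ out
candidate 8: (m,n)=(2,4) → π∥ = 2+4·β ≈ 8.47214, π⊥ = 2+4·β' ≈ -0.47214 ∉ [-1.6, -0.6) ⇒ out

3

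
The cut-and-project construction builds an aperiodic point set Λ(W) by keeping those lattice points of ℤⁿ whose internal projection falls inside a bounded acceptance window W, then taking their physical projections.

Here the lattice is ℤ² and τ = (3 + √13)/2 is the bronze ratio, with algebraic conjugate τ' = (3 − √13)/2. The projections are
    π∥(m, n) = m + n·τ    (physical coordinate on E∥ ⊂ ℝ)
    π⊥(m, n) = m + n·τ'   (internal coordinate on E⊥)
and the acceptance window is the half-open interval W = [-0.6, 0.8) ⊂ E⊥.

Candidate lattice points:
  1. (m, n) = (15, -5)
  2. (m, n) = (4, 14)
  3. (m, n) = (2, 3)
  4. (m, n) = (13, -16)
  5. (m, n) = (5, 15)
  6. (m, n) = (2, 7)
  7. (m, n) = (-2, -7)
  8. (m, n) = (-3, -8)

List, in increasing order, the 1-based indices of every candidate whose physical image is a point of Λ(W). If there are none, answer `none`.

2, 5, 6, 7, 8

Compute τ' = (3−√13)/2 = -0.302776, so π⊥(m,n) = m -0.302776·n.
candidate 1: (m,n)=(15,-5) → π∥ = 15-5·τ ≈ -1.513878, π⊥ = 15-5·τ' ≈ 16.513878 ∉ [-0.6, 0.8) ⇒ out
candidate 2: (m,n)=(4,14) → π∥ = 4+14·τ ≈ 50.238859, π⊥ = 4+14·τ' ≈ -0.238859 ∈ [-0.6, 0.8) ⇒ IN Λ
candidate 3: (m,n)=(2,3) → π∥ = 2+3·τ ≈ 11.908327, π⊥ = 2+3·τ' ≈ 1.091673 ∉ [-0.6, 0.8) ⇒ out
candidate 4: (m,n)=(13,-16) → π∥ = 13-16·τ ≈ -39.844410, π⊥ = 13-16·τ' ≈ 17.844410 ∉ [-0.6, 0.8) ⇒ out
candidate 5: (m,n)=(5,15) → π∥ = 5+15·τ ≈ 54.541635, π⊥ = 5+15·τ' ≈ 0.458365 ∈ [-0.6, 0.8) ⇒ IN Λ
candidate 6: (m,n)=(2,7) → π∥ = 2+7·τ ≈ 25.119429, π⊥ = 2+7·τ' ≈ -0.119429 ∈ [-0.6, 0.8) ⇒ IN Λ
candidate 7: (m,n)=(-2,-7) → π∥ = -2-7·τ ≈ -25.119429, π⊥ = -2-7·τ' ≈ 0.119429 ∈ [-0.6, 0.8) ⇒ IN Λ
candidate 8: (m,n)=(-3,-8) → π∥ = -3-8·τ ≈ -29.422205, π⊥ = -3-8·τ' ≈ -0.577795 ∈ [-0.6, 0.8) ⇒ IN Λ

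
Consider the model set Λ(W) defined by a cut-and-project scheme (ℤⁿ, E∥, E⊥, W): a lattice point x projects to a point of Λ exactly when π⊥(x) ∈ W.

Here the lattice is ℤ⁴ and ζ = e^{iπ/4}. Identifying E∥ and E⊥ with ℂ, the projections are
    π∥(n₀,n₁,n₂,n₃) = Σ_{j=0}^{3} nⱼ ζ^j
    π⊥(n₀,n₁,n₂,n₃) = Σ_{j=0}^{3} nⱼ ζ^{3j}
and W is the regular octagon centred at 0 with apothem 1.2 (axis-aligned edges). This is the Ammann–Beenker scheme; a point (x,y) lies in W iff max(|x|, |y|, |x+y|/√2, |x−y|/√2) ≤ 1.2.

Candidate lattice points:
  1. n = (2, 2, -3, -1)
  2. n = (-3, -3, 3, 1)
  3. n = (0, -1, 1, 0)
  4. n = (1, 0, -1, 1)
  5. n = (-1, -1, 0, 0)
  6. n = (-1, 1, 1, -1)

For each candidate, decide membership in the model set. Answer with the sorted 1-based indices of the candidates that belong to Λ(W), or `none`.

5

π⊥(n) = n₀ + n₁ζ³ + n₂ζ⁶ + n₃ζ⁹ where ζ = e^{iπ/4}.
#1 (2, 2, -3, -1): internal (-0.12132, 3.70711); octagon support 3.70711 vs apothem 1.2 → ∉ W
#2 (-3, -3, 3, 1): internal (-0.17157, -4.41421); octagon support 4.41421 vs apothem 1.2 → ∉ W
#3 (0, -1, 1, 0): internal (0.70711, -1.70711); octagon support 1.70711 vs apothem 1.2 → ∉ W
#4 (1, 0, -1, 1): internal (1.70711, 1.70711); octagon support 2.41421 vs apothem 1.2 → ∉ W
#5 (-1, -1, 0, 0): internal (-0.29289, -0.70711); octagon support 0.70711 vs apothem 1.2 → ∈ W
#6 (-1, 1, 1, -1): internal (-2.41421, -1.00000); octagon support 2.41421 vs apothem 1.2 → ∉ W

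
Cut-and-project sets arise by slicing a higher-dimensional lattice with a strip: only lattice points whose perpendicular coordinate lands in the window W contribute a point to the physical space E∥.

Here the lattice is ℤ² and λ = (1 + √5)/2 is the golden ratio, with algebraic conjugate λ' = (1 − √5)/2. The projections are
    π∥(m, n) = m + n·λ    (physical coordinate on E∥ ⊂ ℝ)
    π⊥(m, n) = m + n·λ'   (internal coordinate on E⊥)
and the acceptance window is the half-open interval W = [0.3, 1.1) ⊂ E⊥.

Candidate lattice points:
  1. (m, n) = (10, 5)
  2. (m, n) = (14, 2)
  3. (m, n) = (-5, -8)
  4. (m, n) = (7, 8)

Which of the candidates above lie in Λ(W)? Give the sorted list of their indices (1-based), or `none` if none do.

none

Numerically λ ≈ 1.6180 and λ' = −1/λ ≈ -0.6180.
[1] lift (10,5): star map gives 6.9098; window check 0.3 ≤ 6.9098 < 1.1 is false → out
[2] lift (14,2): star map gives 12.7639; window check 0.3 ≤ 12.7639 < 1.1 is false → out
[3] lift (-5,-8): star map gives -0.0557; window check 0.3 ≤ -0.0557 < 1.1 is false → out
[4] lift (7,8): star map gives 2.0557; window check 0.3 ≤ 2.0557 < 1.1 is false → out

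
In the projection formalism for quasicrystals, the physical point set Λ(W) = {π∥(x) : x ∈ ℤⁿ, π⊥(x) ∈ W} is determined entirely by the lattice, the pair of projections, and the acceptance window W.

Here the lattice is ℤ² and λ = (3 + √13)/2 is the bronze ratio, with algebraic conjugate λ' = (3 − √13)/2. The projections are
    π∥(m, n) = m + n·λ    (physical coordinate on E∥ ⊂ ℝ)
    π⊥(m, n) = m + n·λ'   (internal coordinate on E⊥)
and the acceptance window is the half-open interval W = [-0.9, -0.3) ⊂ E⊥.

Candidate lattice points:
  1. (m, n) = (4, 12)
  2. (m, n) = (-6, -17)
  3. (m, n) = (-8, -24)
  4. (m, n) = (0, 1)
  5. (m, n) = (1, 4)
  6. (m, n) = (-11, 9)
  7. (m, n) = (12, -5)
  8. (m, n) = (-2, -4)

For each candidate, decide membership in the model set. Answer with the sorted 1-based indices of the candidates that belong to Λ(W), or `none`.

Numerically λ ≈ 3.30278 and λ' = −1/λ ≈ -0.30278.
#1 (4,12): internal coord 4 + (12)·λ' = +0.36669; +0.36669 ∉ [-0.9, -0.3) → out
#2 (-6,-17): internal coord -6 + (-17)·λ' = -0.85281; -0.85281 ∈ [-0.9, -0.3) → IN Λ
#3 (-8,-24): internal coord -8 + (-24)·λ' = -0.73338; -0.73338 ∈ [-0.9, -0.3) → IN Λ
#4 (0,1): internal coord 0 + (1)·λ' = -0.30278; -0.30278 ∈ [-0.9, -0.3) → IN Λ
#5 (1,4): internal coord 1 + (4)·λ' = -0.21110; -0.21110 ∉ [-0.9, -0.3) → out
#6 (-11,9): internal coord -11 + (9)·λ' = -13.72498; -13.72498 ∉ [-0.9, -0.3) → out
#7 (12,-5): internal coord 12 + (-5)·λ' = +13.51388; +13.51388 ∉ [-0.9, -0.3) → out
#8 (-2,-4): internal coord -2 + (-4)·λ' = -0.78890; -0.78890 ∈ [-0.9, -0.3) → IN Λ

2, 3, 4, 8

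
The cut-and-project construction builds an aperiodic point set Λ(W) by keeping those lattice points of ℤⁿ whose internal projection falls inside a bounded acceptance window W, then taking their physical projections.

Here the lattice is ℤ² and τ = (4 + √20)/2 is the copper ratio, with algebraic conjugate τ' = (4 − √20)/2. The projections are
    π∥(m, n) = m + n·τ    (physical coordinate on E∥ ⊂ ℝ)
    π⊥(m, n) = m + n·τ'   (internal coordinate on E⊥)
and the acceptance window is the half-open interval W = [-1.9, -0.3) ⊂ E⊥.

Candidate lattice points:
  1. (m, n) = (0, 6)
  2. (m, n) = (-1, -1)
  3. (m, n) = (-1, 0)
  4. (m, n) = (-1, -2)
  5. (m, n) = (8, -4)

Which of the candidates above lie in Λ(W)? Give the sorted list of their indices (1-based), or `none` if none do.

1, 2, 3, 4

Numerically τ ≈ 4.2361 and τ' = −1/τ ≈ -0.2361.
candidate 1: (m,n)=(0,6) → π∥ = 0+6·τ ≈ 25.4164, π⊥ = 0+6·τ' ≈ -1.4164 ∈ [-1.9, -0.3) ⇒ IN Λ
candidate 2: (m,n)=(-1,-1) → π∥ = -1-1·τ ≈ -5.2361, π⊥ = -1-1·τ' ≈ -0.7639 ∈ [-1.9, -0.3) ⇒ IN Λ
candidate 3: (m,n)=(-1,0) → π∥ = -1+0·τ ≈ -1.0000, π⊥ = -1+0·τ' ≈ -1.0000 ∈ [-1.9, -0.3) ⇒ IN Λ
candidate 4: (m,n)=(-1,-2) → π∥ = -1-2·τ ≈ -9.4721, π⊥ = -1-2·τ' ≈ -0.5279 ∈ [-1.9, -0.3) ⇒ IN Λ
candidate 5: (m,n)=(8,-4) → π∥ = 8-4·τ ≈ -8.9443, π⊥ = 8-4·τ' ≈ 8.9443 ∉ [-1.9, -0.3) ⇒ out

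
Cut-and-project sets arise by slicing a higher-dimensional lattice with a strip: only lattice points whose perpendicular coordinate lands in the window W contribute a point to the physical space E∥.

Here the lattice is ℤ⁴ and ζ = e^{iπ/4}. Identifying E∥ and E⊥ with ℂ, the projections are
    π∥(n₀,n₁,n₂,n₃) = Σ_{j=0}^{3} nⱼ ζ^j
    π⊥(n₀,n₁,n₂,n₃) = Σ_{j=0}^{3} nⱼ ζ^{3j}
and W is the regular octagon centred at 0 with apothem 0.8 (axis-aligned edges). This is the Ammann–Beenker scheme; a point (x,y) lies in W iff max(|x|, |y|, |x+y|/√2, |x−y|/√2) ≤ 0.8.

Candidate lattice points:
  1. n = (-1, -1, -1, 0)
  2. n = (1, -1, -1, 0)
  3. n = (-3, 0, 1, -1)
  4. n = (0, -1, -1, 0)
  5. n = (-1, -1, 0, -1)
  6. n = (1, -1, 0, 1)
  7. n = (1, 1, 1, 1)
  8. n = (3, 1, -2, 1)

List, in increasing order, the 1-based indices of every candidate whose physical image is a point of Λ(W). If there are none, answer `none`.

π⊥(n) = n₀ + n₁ζ³ + n₂ζ⁶ + n₃ζ⁹ where ζ = e^{iπ/4}.
#1 (-1, -1, -1, 0): internal (-0.2929, 0.2929); octagon support 0.4142 vs apothem 0.8 → ∈ W
#2 (1, -1, -1, 0): internal (1.7071, 0.2929); octagon support 1.7071 vs apothem 0.8 → ∉ W
#3 (-3, 0, 1, -1): internal (-3.7071, -1.7071); octagon support 3.8284 vs apothem 0.8 → ∉ W
#4 (0, -1, -1, 0): internal (0.7071, 0.2929); octagon support 0.7071 vs apothem 0.8 → ∈ W
#5 (-1, -1, 0, -1): internal (-1.0000, -1.4142); octagon support 1.7071 vs apothem 0.8 → ∉ W
#6 (1, -1, 0, 1): internal (2.4142, 0.0000); octagon support 2.4142 vs apothem 0.8 → ∉ W
#7 (1, 1, 1, 1): internal (1.0000, 0.4142); octagon support 1.0000 vs apothem 0.8 → ∉ W
#8 (3, 1, -2, 1): internal (3.0000, 3.4142); octagon support 4.5355 vs apothem 0.8 → ∉ W

1, 4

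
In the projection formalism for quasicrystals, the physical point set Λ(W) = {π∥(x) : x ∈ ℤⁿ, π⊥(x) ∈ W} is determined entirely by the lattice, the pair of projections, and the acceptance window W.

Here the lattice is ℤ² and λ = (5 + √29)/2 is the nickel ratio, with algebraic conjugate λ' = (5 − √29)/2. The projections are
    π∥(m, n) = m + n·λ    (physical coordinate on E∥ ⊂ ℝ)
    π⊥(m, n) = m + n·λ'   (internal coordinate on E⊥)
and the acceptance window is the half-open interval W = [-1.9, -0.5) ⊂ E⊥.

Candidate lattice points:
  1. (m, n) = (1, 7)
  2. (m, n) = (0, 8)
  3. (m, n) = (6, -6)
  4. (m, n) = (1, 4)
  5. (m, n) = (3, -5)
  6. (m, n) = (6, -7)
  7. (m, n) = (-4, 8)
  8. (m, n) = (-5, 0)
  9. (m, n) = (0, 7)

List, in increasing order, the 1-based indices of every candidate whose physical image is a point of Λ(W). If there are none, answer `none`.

λ' = (5−√29)/2 ≈ -0.192582.
#1 (1,7): internal coord 1 + (7)·λ' = -0.348077; -0.348077 ∉ [-1.9, -0.5) → out
#2 (0,8): internal coord 0 + (8)·λ' = -1.540659; -1.540659 ∈ [-1.9, -0.5) → IN Λ
#3 (6,-6): internal coord 6 + (-6)·λ' = +7.155494; +7.155494 ∉ [-1.9, -0.5) → out
#4 (1,4): internal coord 1 + (4)·λ' = +0.229670; +0.229670 ∉ [-1.9, -0.5) → out
#5 (3,-5): internal coord 3 + (-5)·λ' = +3.962912; +3.962912 ∉ [-1.9, -0.5) → out
#6 (6,-7): internal coord 6 + (-7)·λ' = +7.348077; +7.348077 ∉ [-1.9, -0.5) → out
#7 (-4,8): internal coord -4 + (8)·λ' = -5.540659; -5.540659 ∉ [-1.9, -0.5) → out
#8 (-5,0): internal coord -5 + (0)·λ' = -5.000000; -5.000000 ∉ [-1.9, -0.5) → out
#9 (0,7): internal coord 0 + (7)·λ' = -1.348077; -1.348077 ∈ [-1.9, -0.5) → IN Λ

2, 9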